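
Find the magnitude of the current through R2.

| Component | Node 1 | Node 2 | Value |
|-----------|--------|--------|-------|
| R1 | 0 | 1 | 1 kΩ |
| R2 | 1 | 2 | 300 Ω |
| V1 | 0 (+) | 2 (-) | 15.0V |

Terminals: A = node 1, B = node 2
Nodal analysis, taking node 2 as the 0 V reference.
Source V1 fixes V_0 = 15 V.
KCL at each unknown node (sum of currents leaving = 0; resistances in Ω):
  Node 1: (V_1 - 15)/1000 + (V_1 - 0)/300 = 0
Collecting terms: 0.004333 × V_1 = 0.015  =>  V_1 = 3.462 V
I_R2 = (V_1 - V_2)/R2 = (3.462 - 0)/300 = 0.01154 A
|I_R2| = 0.01154 A

Final answer: |I_R2| = 0.01154 A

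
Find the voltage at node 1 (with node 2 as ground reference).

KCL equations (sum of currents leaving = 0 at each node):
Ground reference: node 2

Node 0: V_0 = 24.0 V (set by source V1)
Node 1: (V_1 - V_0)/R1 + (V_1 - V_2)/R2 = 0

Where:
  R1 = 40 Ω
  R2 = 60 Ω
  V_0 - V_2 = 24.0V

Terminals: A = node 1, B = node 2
Nodal analysis, taking node 2 as the 0 V reference.
Source V1 fixes V_0 = 24 V.
KCL at each unknown node (sum of currents leaving = 0; resistances in Ω):
  Node 1: (V_1 - 24)/40 + (V_1 - 0)/60 = 0
Collecting terms: 0.04167 × V_1 = 0.6  =>  V_1 = 14.4 V
The requested potential is V_1 = 14.4 V.

Final answer: V_1 = 14.4 V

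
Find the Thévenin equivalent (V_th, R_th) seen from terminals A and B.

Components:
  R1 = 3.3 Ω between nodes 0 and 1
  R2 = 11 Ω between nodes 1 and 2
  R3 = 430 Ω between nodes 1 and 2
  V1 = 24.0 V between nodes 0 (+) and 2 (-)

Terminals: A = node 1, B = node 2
Step 1 — V_th is the open-circuit voltage V_A - V_B (nothing connected across the terminals).
Nodal analysis, taking node 2 as the 0 V reference.
Source V1 fixes V_0 = 24 V.
KCL at each unknown node (sum of currents leaving = 0; resistances in Ω):
  Node 1: (V_1 - 24)/3.3 + (V_1 - 0)/11 + (V_1 - 0)/430 = 0
Collecting terms: 0.3963 × V_1 = 7.273  =>  V_1 = 18.35 V
V_th = V_1 - V_2 = 18.35 - 0 = 18.35 V
Step 2 — R_th: zero the source — replace V1 by a short circuit (node 2 merges into node 0) — and find the resistance seen between A (node 1) and B (node 0).
Reduce the network between node 1 (A) and node 0 (B) by series/parallel combination:
  Rp1 = R1 ‖ R2 ‖ R3 (parallel, all between nodes 0 and 1) = 1/(1/3.3 + 1/11 + 1/430) = 2.524 Ω
R_th = 2.524 Ω

Final answer: V_th = 18.35 V, R_th = 2.524 Ω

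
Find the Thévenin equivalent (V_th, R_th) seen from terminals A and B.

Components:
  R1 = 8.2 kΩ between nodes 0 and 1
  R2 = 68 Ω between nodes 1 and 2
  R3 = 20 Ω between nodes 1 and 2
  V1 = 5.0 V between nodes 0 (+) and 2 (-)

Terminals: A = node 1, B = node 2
Step 1 — V_th is the open-circuit voltage V_A - V_B (nothing connected across the terminals).
Nodal analysis, taking node 2 as the 0 V reference.
Source V1 fixes V_0 = 5 V.
KCL at each unknown node (sum of currents leaving = 0; resistances in Ω):
  Node 1: (V_1 - 5)/8200 + (V_1 - 0)/68 + (V_1 - 0)/20 = 0
Collecting terms: 0.06483 × V_1 = 0.0006098  =>  V_1 = 0.009406 V
V_th = V_1 - V_2 = 0.009406 - 0 = 0.009406 V
Step 2 — R_th: zero the source — replace V1 by a short circuit (node 2 merges into node 0) — and find the resistance seen between A (node 1) and B (node 0).
Reduce the network between node 1 (A) and node 0 (B) by series/parallel combination:
  Rp1 = R1 ‖ R2 ‖ R3 (parallel, all between nodes 0 and 1) = 1/(1/8200 + 1/68 + 1/20) = 15.43 Ω
R_th = 15.43 Ω

Final answer: V_th = 0.009406 V, R_th = 15.43 Ω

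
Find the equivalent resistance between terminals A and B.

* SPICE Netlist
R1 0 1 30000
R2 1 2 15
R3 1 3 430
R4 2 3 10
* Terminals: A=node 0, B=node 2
Reduce the network between node 0 (A) and node 2 (B) by series/parallel combination:
  Rs1 = R3 + R4 (series, joined only at node 3) = 430 + 10 = 440 Ω
  Rp1 = R2 ‖ Rs1 (parallel, both between nodes 1 and 2) = 1/(1/15 + 1/440) = 14.51 Ω
  Rs2 = R1 + Rp1 (series, joined only at node 1) = 30000 + 14.51 = 30010 Ω
R_eq = 30.01 kΩ

Final answer: 30.01 kΩ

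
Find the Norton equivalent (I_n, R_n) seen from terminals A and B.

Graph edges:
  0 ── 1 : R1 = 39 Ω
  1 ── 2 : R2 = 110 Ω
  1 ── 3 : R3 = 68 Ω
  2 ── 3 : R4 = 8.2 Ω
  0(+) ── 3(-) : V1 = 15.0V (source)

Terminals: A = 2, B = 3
Find the Thévenin equivalent first; then I_n = V_th/R_th and R_n = R_th.
Step 1 — V_th is the open-circuit voltage V_A - V_B (nothing connected across the terminals).
Nodal analysis, taking node 3 as the 0 V reference.
Source V1 fixes V_0 = 15 V.
KCL at each unknown node (sum of currents leaving = 0; resistances in Ω):
  Node 1: (V_1 - 15)/39 + (V_1 - V_2)/110 + (V_1 - 0)/68 = 0
  Node 2: (V_2 - V_1)/110 + (V_2 - 0)/8.2 = 0
Collecting terms (coefficients in siemens):
  0.04944·V_1 - 0.009091·V_2 = 0.3846
  0.131·V_2 - 0.009091·V_1 = 0
Determinant D = (0.04944)(0.131) - (-0.009091)(-0.009091) = 0.006396
V_1 = [(0.3846)(0.131) - (-0.009091)(0)]/D = 7.88 V
V_2 = [(0.04944)(0) - (0.3846)(-0.009091)]/D = 0.5467 V
V_th = V_2 - V_3 = 0.5467 - 0 = 0.5467 V
Step 2 — R_th: zero the source — replace V1 by a short circuit (node 3 merges into node 0) — and find the resistance seen between A (node 2) and B (node 0).
Reduce the network between node 2 (A) and node 0 (B) by series/parallel combination:
  Rp1 = R1 ‖ R3 (parallel, both between nodes 0 and 1) = 1/(1/39 + 1/68) = 24.79 Ω
  Rs1 = R2 + Rp1 (series, joined only at node 1) = 110 + 24.79 = 134.8 Ω
  Rp2 = R4 ‖ Rs1 (parallel, both between nodes 0 and 2) = 1/(1/8.2 + 1/134.8) = 7.73 Ω
R_th = 7.73 Ω
I_n = V_th/R_th = 0.5467/7.73 = 0.07073 A, and R_n = R_th = 7.73 Ω

Final answer: I_n = 0.07073 A, R_n = 7.73 Ω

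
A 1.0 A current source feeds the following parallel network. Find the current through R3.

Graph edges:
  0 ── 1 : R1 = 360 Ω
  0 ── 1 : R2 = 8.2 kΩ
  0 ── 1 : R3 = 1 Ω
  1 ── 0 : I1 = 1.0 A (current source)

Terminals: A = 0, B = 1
All resistors sit directly between nodes 0 and 1, so they are in parallel and share one voltage V; the full source current 1 A splits among them.
1/R_par = 1/360 + 1/8200 + 1/1 = 1.003 S  =>  R_par = 0.9971 Ω
V = I × R_par = 1 × 0.9971 = 0.9971 V
I_R3 = V/R3 = 0.9971/1 = 0.9971 A

Final answer: 0.9971 A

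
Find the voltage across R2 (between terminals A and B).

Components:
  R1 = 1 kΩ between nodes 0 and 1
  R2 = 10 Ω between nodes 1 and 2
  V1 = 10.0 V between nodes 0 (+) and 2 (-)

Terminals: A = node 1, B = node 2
R1 and R2 are in series across V1 (node 0 → node 1 → node 2), and the output A–B is taken across R2, so this is a voltage divider.
Series current: I = V1/(R1 + R2) = 10/(1000 + 10) = 10/1010 = 0.009901 A
V_R2 = I × R2 = V1 × R2/(R1 + R2) = 10 × 10/1010 = 0.09901 V

Final answer: 0.09901 V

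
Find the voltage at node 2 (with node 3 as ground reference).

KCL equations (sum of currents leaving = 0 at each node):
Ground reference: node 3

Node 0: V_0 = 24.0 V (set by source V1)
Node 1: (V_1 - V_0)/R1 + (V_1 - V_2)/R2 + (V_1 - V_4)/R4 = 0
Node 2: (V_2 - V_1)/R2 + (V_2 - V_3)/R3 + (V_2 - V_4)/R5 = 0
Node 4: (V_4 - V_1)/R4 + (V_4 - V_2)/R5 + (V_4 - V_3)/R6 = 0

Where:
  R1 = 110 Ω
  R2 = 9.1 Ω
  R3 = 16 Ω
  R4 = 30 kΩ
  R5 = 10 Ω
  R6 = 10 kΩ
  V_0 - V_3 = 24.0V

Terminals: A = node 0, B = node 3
Nodal analysis, taking node 3 as the 0 V reference.
Source V1 fixes V_0 = 24 V.
KCL at each unknown node (sum of currents leaving = 0; resistances in Ω):
  Node 1: (V_1 - 24)/110 + (V_1 - V_2)/9.1 + (V_1 - V_4)/30000 = 0
  Node 2: (V_2 - V_1)/9.1 + (V_2 - 0)/16 + (V_2 - V_4)/10 = 0
  Node 4: (V_4 - V_1)/30000 + (V_4 - V_2)/10 + (V_4 - 0)/10000 = 0
Collecting terms (coefficients in siemens):
  0.119·V_1 - 0.1099·V_2 - 0.00003333·V_4 = 0.2182
  0.2724·V_2 - 0.1099·V_1 - 0.1·V_4 = 0
  0.1001·V_4 - 0.00003333·V_1 - 0.1·V_2 = 0
Solving these 3 simultaneous equations (Gaussian elimination) gives:
  V_1 = 4.455 V, V_2 = 2.838 V, V_4 = 2.836 V
The requested potential is V_2 = 2.838 V.

Final answer: V_2 = 2.838 V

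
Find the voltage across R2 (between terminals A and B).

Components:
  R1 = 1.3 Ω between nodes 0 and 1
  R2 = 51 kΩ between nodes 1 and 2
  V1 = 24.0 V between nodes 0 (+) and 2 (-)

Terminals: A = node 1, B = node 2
R1 and R2 are in series across V1 (node 0 → node 1 → node 2), and the output A–B is taken across R2, so this is a voltage divider.
Series current: I = V1/(R1 + R2) = 24/(1.3 + 51000) = 24/51000 = 0.0004706 A
V_R2 = I × R2 = V1 × R2/(R1 + R2) = 24 × 51000/51000 = 24 V

Final answer: 24 V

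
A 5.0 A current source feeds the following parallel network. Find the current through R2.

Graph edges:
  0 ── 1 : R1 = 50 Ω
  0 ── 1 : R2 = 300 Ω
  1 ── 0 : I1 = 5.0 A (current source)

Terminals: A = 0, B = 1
All resistors sit directly between nodes 0 and 1, so they are in parallel and share one voltage V; the full source current 5 A splits among them.
1/R_par = 1/50 + 1/300 = 0.02333 S  =>  R_par = 42.86 Ω
V = I × R_par = 5 × 42.86 = 214.3 V
I_R2 = V/R2 = 214.3/300 = 0.7143 A

Final answer: 0.7143 A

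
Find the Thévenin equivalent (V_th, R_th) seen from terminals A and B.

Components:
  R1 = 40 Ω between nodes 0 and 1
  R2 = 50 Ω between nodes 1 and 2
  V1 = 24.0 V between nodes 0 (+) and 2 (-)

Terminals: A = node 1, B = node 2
Step 1 — V_th is the open-circuit voltage V_A - V_B (nothing connected across the terminals).
Nodal analysis, taking node 2 as the 0 V reference.
Source V1 fixes V_0 = 24 V.
KCL at each unknown node (sum of currents leaving = 0; resistances in Ω):
  Node 1: (V_1 - 24)/40 + (V_1 - 0)/50 = 0
Collecting terms: 0.045 × V_1 = 0.6  =>  V_1 = 13.33 V
V_th = V_1 - V_2 = 13.33 - 0 = 13.33 V
Step 2 — R_th: zero the source — replace V1 by a short circuit (node 2 merges into node 0) — and find the resistance seen between A (node 1) and B (node 0).
Reduce the network between node 1 (A) and node 0 (B) by series/parallel combination:
  Rp1 = R1 ‖ R2 (parallel, both between nodes 0 and 1) = 1/(1/40 + 1/50) = 22.22 Ω
R_th = 22.22 Ω

Final answer: V_th = 13.33 V, R_th = 22.22 Ω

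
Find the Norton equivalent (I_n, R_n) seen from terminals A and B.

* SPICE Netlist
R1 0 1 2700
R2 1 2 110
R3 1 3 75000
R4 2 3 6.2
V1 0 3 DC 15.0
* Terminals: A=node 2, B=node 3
Find the Thévenin equivalent first; then I_n = V_th/R_th and R_n = R_th.
Step 1 — V_th is the open-circuit voltage V_A - V_B (nothing connected across the terminals).
Nodal analysis, taking node 3 as the 0 V reference.
Source V1 fixes V_0 = 15 V.
KCL at each unknown node (sum of currents leaving = 0; resistances in Ω):
  Node 1: (V_1 - 15)/2700 + (V_1 - V_2)/110 + (V_1 - 0)/75000 = 0
  Node 2: (V_2 - V_1)/110 + (V_2 - 0)/6.2 = 0
Collecting terms (coefficients in siemens):
  0.009475·V_1 - 0.009091·V_2 = 0.005556
  0.1704·V_2 - 0.009091·V_1 = 0
Determinant D = (0.009475)(0.1704) - (-0.009091)(-0.009091) = 0.001532
V_1 = [(0.005556)(0.1704) - (-0.009091)(0)]/D = 0.618 V
V_2 = [(0.009475)(0) - (0.005556)(-0.009091)]/D = 0.03297 V
V_th = V_2 - V_3 = 0.03297 - 0 = 0.03297 V
Step 2 — R_th: zero the source — replace V1 by a short circuit (node 3 merges into node 0) — and find the resistance seen between A (node 2) and B (node 0).
Reduce the network between node 2 (A) and node 0 (B) by series/parallel combination:
  Rp1 = R1 ‖ R3 (parallel, both between nodes 0 and 1) = 1/(1/2700 + 1/75000) = 2606 Ω
  Rs1 = R2 + Rp1 (series, joined only at node 1) = 110 + 2606 = 2716 Ω
  Rp2 = R4 ‖ Rs1 (parallel, both between nodes 0 and 2) = 1/(1/6.2 + 1/2716) = 6.186 Ω
R_th = 6.186 Ω
I_n = V_th/R_th = 0.03297/6.186 = 0.005331 A, and R_n = R_th = 6.186 Ω

Final answer: I_n = 0.005331 A, R_n = 6.186 Ω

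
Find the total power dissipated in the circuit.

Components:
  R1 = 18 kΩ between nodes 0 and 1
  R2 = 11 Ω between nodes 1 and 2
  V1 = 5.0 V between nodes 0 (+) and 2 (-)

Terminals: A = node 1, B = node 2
Nodal analysis, taking node 2 as the 0 V reference.
Source V1 fixes V_0 = 5 V.
KCL at each unknown node (sum of currents leaving = 0; resistances in Ω):
  Node 1: (V_1 - 5)/18000 + (V_1 - 0)/11 = 0
Collecting terms: 0.09096 × V_1 = 0.0002778  =>  V_1 = 0.003054 V
Power in each resistor, P = (ΔV)²/R:
  P_R1 = (5 - 0.003054)²/18000 = 0.001387 W
  P_R2 = (0.003054 - 0)²/11 = 0.0000008477 W
P_total = P_R1 + P_R2 = 0.001388 W

Final answer: 0.001388 W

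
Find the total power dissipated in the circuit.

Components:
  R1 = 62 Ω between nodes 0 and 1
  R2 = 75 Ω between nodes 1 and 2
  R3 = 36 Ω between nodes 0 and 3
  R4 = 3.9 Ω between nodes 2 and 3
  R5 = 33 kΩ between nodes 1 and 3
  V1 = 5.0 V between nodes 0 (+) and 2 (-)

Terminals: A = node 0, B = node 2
Nodal analysis, taking node 2 as the 0 V reference.
Source V1 fixes V_0 = 5 V.
KCL at each unknown node (sum of currents leaving = 0; resistances in Ω):
  Node 1: (V_1 - 5)/62 + (V_1 - 0)/75 + (V_1 - V_3)/33000 = 0
  Node 3: (V_3 - 5)/36 + (V_3 - 0)/3.9 + (V_3 - V_1)/33000 = 0
Collecting terms (coefficients in siemens):
  0.02949·V_1 - 0.0000303·V_3 = 0.08065
  0.2842·V_3 - 0.0000303·V_1 = 0.1389
Determinant D = (0.02949)(0.2842) - (-0.0000303)(-0.0000303) = 0.008382
V_1 = [(0.08065)(0.2842) - (-0.0000303)(0.1389)]/D = 2.735 V
V_3 = [(0.02949)(0.1389) - (0.08065)(-0.0000303)]/D = 0.489 V
Power in each resistor, P = (ΔV)²/R:
  P_R1 = (5 - 2.735)²/62 = 0.08275 W
  P_R2 = (2.735 - 0)²/75 = 0.09973 W
  P_R3 = (5 - 0.489)²/36 = 0.5653 W
  P_R4 = (0 - 0.489)²/3.9 = 0.0613 W
  P_R5 = (2.735 - 0.489)²/33000 = 0.0001529 W
P_total = P_R1 + P_R2 + P_R3 + P_R4 + P_R5 = 0.8092 W

Final answer: 0.8092 W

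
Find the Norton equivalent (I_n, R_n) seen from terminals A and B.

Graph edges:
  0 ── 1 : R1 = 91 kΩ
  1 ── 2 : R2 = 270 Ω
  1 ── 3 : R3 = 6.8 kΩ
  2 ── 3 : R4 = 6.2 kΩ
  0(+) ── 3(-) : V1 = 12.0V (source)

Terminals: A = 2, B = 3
Find the Thévenin equivalent first; then I_n = V_th/R_th and R_n = R_th.
Step 1 — V_th is the open-circuit voltage V_A - V_B (nothing connected across the terminals).
Nodal analysis, taking node 3 as the 0 V reference.
Source V1 fixes V_0 = 12 V.
KCL at each unknown node (sum of currents leaving = 0; resistances in Ω):
  Node 1: (V_1 - 12)/91000 + (V_1 - V_2)/270 + (V_1 - 0)/6800 = 0
  Node 2: (V_2 - V_1)/270 + (V_2 - 0)/6200 = 0
Collecting terms (coefficients in siemens):
  0.003862·V_1 - 0.003704·V_2 = 0.0001319
  0.003865·V_2 - 0.003704·V_1 = 0
Determinant D = (0.003862)(0.003865) - (-0.003704)(-0.003704) = 0.000001208
V_1 = [(0.0001319)(0.003865) - (-0.003704)(0)]/D = 0.4218 V
V_2 = [(0.003862)(0) - (0.0001319)(-0.003704)]/D = 0.4042 V
V_th = V_2 - V_3 = 0.4042 - 0 = 0.4042 V
Step 2 — R_th: zero the source — replace V1 by a short circuit (node 3 merges into node 0) — and find the resistance seen between A (node 2) and B (node 0).
Reduce the network between node 2 (A) and node 0 (B) by series/parallel combination:
  Rp1 = R1 ‖ R3 (parallel, both between nodes 0 and 1) = 1/(1/91000 + 1/6800) = 6327 Ω
  Rs1 = R2 + Rp1 (series, joined only at node 1) = 270 + 6327 = 6597 Ω
  Rp2 = R4 ‖ Rs1 (parallel, both between nodes 0 and 2) = 1/(1/6200 + 1/6597) = 3196 Ω
R_th = 3.196 kΩ
I_n = V_th/R_th = 0.4042/3196 = 0.0001265 A, and R_n = R_th = 3.196 kΩ

Final answer: I_n = 0.0001265 A, R_n = 3.196 kΩ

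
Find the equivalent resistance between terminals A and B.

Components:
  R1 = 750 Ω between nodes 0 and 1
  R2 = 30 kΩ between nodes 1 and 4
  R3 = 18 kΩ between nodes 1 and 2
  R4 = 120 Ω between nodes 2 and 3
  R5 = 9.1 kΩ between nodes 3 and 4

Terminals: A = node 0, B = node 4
Reduce the network between node 0 (A) and node 4 (B) by series/parallel combination:
  Rs1 = R3 + R4 (series, joined only at node 2) = 18000 + 120 = 18120 Ω
  Rs2 = R5 + Rs1 (series, joined only at node 3) = 9100 + 18120 = 27220 Ω
  Rp1 = R2 ‖ Rs2 (parallel, both between nodes 1 and 4) = 1/(1/30000 + 1/27220) = 14270 Ω
  Rs3 = R1 + Rp1 (series, joined only at node 1) = 750 + 14270 = 15020 Ω
R_eq = 15.02 kΩ

Final answer: 15.02 kΩ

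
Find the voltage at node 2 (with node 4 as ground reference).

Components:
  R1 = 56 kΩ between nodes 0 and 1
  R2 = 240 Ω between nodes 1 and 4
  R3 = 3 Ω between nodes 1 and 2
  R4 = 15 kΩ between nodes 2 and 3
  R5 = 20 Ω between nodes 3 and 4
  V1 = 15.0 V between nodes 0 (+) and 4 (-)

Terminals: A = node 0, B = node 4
Nodal analysis, taking node 4 as the 0 V reference.
Source V1 fixes V_0 = 15 V.
KCL at each unknown node (sum of currents leaving = 0; resistances in Ω):
  Node 1: (V_1 - 15)/56000 + (V_1 - 0)/240 + (V_1 - V_2)/3 = 0
  Node 2: (V_2 - V_1)/3 + (V_2 - V_3)/15000 = 0
  Node 3: (V_3 - V_2)/15000 + (V_3 - 0)/20 = 0
Collecting terms (coefficients in siemens):
  0.3375·V_1 - 0.3333·V_2 = 0.0002679
  0.3334·V_2 - 0.3333·V_1 - 0.00006667·V_3 = 0
  0.05007·V_3 - 0.00006667·V_2 = 0
Solving these 3 simultaneous equations (Gaussian elimination) gives:
  V_1 = 0.06301 V, V_2 = 0.063 V, V_3 = 0.00008388 V
The requested potential is V_2 = 0.063 V.

Final answer: V_2 = 0.063 V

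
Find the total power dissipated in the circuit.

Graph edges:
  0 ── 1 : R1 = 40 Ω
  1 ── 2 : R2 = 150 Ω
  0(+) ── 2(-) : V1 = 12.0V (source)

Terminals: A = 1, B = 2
Nodal analysis, taking node 2 as the 0 V reference.
Source V1 fixes V_0 = 12 V.
KCL at each unknown node (sum of currents leaving = 0; resistances in Ω):
  Node 1: (V_1 - 12)/40 + (V_1 - 0)/150 = 0
Collecting terms: 0.03167 × V_1 = 0.3  =>  V_1 = 9.474 V
Power in each resistor, P = (ΔV)²/R:
  P_R1 = (12 - 9.474)²/40 = 0.1596 W
  P_R2 = (9.474 - 0)²/150 = 0.5983 W
P_total = P_R1 + P_R2 = 0.7579 W

Final answer: 0.7579 W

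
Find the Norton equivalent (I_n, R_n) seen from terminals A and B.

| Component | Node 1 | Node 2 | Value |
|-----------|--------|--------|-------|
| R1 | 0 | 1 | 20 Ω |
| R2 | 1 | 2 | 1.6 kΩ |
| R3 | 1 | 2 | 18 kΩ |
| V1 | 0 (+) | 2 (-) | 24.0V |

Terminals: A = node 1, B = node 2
Find the Thévenin equivalent first; then I_n = V_th/R_th and R_n = R_th.
Step 1 — V_th is the open-circuit voltage V_A - V_B (nothing connected across the terminals).
Nodal analysis, taking node 2 as the 0 V reference.
Source V1 fixes V_0 = 24 V.
KCL at each unknown node (sum of currents leaving = 0; resistances in Ω):
  Node 1: (V_1 - 24)/20 + (V_1 - 0)/1600 + (V_1 - 0)/18000 = 0
Collecting terms: 0.05068 × V_1 = 1.2  =>  V_1 = 23.68 V
V_th = V_1 - V_2 = 23.68 - 0 = 23.68 V
Step 2 — R_th: zero the source — replace V1 by a short circuit (node 2 merges into node 0) — and find the resistance seen between A (node 1) and B (node 0).
Reduce the network between node 1 (A) and node 0 (B) by series/parallel combination:
  Rp1 = R1 ‖ R2 ‖ R3 (parallel, all between nodes 0 and 1) = 1/(1/20 + 1/1600 + 1/18000) = 19.73 Ω
R_th = 19.73 Ω
I_n = V_th/R_th = 23.68/19.73 = 1.2 A, and R_n = R_th = 19.73 Ω

Final answer: I_n = 1.2 A, R_n = 19.73 Ω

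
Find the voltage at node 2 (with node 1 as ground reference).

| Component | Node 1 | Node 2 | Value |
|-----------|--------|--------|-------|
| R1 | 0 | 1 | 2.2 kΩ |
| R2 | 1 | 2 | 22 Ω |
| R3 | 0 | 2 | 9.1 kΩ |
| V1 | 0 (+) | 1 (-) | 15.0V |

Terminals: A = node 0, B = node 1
Nodal analysis, taking node 1 as the 0 V reference.
Source V1 fixes V_0 = 15 V.
KCL at each unknown node (sum of currents leaving = 0; resistances in Ω):
  Node 2: (V_2 - 0)/22 + (V_2 - 15)/9100 = 0
Collecting terms: 0.04556 × V_2 = 0.001648  =>  V_2 = 0.03618 V
The requested potential is V_2 = 0.03618 V.

Final answer: V_2 = 0.03618 V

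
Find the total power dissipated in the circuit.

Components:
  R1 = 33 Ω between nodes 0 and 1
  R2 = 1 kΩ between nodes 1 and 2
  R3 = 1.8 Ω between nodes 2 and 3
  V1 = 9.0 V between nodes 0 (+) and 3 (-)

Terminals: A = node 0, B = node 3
Nodal analysis, taking node 3 as the 0 V reference.
Source V1 fixes V_0 = 9 V.
KCL at each unknown node (sum of currents leaving = 0; resistances in Ω):
  Node 1: (V_1 - 9)/33 + (V_1 - V_2)/1000 = 0
  Node 2: (V_2 - V_1)/1000 + (V_2 - 0)/1.8 = 0
Collecting terms (coefficients in siemens):
  0.0313·V_1 - 0.001·V_2 = 0.2727
  0.5566·V_2 - 0.001·V_1 = 0
Determinant D = (0.0313)(0.5566) - (-0.001)(-0.001) = 0.01742
V_1 = [(0.2727)(0.5566) - (-0.001)(0)]/D = 8.713 V
V_2 = [(0.0313)(0) - (0.2727)(-0.001)]/D = 0.01566 V
Power in each resistor, P = (ΔV)²/R:
  P_R1 = (9 - 8.713)²/33 = 0.002496 W
  P_R2 = (8.713 - 0.01566)²/1000 = 0.07564 W
  P_R3 = (0.01566 - 0)²/1.8 = 0.0001362 W
P_total = P_R1 + P_R2 + P_R3 = 0.07828 W

Final answer: 0.07828 W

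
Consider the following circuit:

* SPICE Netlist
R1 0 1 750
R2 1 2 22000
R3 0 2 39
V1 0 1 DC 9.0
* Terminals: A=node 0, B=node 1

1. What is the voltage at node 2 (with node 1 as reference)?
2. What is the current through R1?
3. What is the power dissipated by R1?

Nodal analysis, taking node 1 as the 0 V reference.
Source V1 fixes V_0 = 9 V.
KCL at each unknown node (sum of currents leaving = 0; resistances in Ω):
  Node 2: (V_2 - 0)/22000 + (V_2 - 9)/39 = 0
Collecting terms: 0.02569 × V_2 = 0.2308  =>  V_2 = 8.984 V
Part 1:
  Read off the nodal solution: V_2 = 8.984 V
Part 2:
  I_R1 = (V_0 - V_1)/R1 = (9 - 0)/750 = 0.012 A
  Magnitude: I_R1 = 0.012 A
Part 3:
  I_R1 = (V_0 - V_1)/R1 = (9 - 0)/750 = 0.012 A
  P_R1 = I_R1² × R1 = (0.012)² × 750 = 0.108 W

Final answers:
1. V_2 = 8.984 V
2. I_R1 = 0.012 A
3. P_R1 = 0.108 W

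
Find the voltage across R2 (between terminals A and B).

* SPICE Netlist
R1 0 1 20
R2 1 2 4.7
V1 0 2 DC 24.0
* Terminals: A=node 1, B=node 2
R1 and R2 are in series across V1 (node 0 → node 1 → node 2), and the output A–B is taken across R2, so this is a voltage divider.
Series current: I = V1/(R1 + R2) = 24/(20 + 4.7) = 24/24.7 = 0.9717 A
V_R2 = I × R2 = V1 × R2/(R1 + R2) = 24 × 4.7/24.7 = 4.567 V

Final answer: 4.567 V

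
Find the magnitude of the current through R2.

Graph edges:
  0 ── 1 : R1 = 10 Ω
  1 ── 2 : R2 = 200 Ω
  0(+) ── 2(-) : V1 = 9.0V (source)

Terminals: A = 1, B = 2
Nodal analysis, taking node 2 as the 0 V reference.
Source V1 fixes V_0 = 9 V.
KCL at each unknown node (sum of currents leaving = 0; resistances in Ω):
  Node 1: (V_1 - 9)/10 + (V_1 - 0)/200 = 0
Collecting terms: 0.105 × V_1 = 0.9  =>  V_1 = 8.571 V
I_R2 = (V_1 - V_2)/R2 = (8.571 - 0)/200 = 0.04286 A
|I_R2| = 0.04286 A

Final answer: |I_R2| = 0.04286 A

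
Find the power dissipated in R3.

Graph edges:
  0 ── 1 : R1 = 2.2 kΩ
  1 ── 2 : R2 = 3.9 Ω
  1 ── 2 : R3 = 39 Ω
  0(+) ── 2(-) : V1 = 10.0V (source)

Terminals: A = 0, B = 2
Nodal analysis, taking node 2 as the 0 V reference.
Source V1 fixes V_0 = 10 V.
KCL at each unknown node (sum of currents leaving = 0; resistances in Ω):
  Node 1: (V_1 - 10)/2200 + (V_1 - 0)/3.9 + (V_1 - 0)/39 = 0
Collecting terms: 0.2825 × V_1 = 0.004545  =>  V_1 = 0.01609 V
I_R3 = (V_1 - V_2)/R3 = (0.01609 - 0)/39 = 0.0004126 A
P_R3 = I_R3² × R3 = (0.0004126)² × 39 = 0.000006638 W

Final answer: 6.638e-06 W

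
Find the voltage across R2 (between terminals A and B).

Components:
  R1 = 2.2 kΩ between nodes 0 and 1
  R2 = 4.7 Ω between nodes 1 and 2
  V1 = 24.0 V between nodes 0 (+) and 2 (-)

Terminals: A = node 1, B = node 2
R1 and R2 are in series across V1 (node 0 → node 1 → node 2), and the output A–B is taken across R2, so this is a voltage divider.
Series current: I = V1/(R1 + R2) = 24/(2200 + 4.7) = 24/2205 = 0.01089 A
V_R2 = I × R2 = V1 × R2/(R1 + R2) = 24 × 4.7/2205 = 0.05116 V

Final answer: 0.05116 V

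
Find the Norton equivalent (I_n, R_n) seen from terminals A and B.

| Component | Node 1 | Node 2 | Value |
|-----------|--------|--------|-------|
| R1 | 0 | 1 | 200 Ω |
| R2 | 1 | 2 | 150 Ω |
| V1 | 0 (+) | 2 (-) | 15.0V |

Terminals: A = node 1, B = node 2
Find the Thévenin equivalent first; then I_n = V_th/R_th and R_n = R_th.
Step 1 — V_th is the open-circuit voltage V_A - V_B (nothing connected across the terminals).
Nodal analysis, taking node 2 as the 0 V reference.
Source V1 fixes V_0 = 15 V.
KCL at each unknown node (sum of currents leaving = 0; resistances in Ω):
  Node 1: (V_1 - 15)/200 + (V_1 - 0)/150 = 0
Collecting terms: 0.01167 × V_1 = 0.075  =>  V_1 = 6.429 V
V_th = V_1 - V_2 = 6.429 - 0 = 6.429 V
Step 2 — R_th: zero the source — replace V1 by a short circuit (node 2 merges into node 0) — and find the resistance seen between A (node 1) and B (node 0).
Reduce the network between node 1 (A) and node 0 (B) by series/parallel combination:
  Rp1 = R1 ‖ R2 (parallel, both between nodes 0 and 1) = 1/(1/200 + 1/150) = 85.71 Ω
R_th = 85.71 Ω
I_n = V_th/R_th = 6.429/85.71 = 0.075 A, and R_n = R_th = 85.71 Ω

Final answer: I_n = 0.075 A, R_n = 85.71 Ω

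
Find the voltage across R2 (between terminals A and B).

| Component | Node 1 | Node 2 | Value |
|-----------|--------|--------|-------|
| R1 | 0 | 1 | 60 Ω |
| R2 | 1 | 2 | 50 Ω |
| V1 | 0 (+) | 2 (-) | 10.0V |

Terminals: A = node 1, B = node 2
R1 and R2 are in series across V1 (node 0 → node 1 → node 2), and the output A–B is taken across R2, so this is a voltage divider.
Series current: I = V1/(R1 + R2) = 10/(60 + 50) = 10/110 = 0.09091 A
V_R2 = I × R2 = V1 × R2/(R1 + R2) = 10 × 50/110 = 4.545 V

Final answer: 4.545 V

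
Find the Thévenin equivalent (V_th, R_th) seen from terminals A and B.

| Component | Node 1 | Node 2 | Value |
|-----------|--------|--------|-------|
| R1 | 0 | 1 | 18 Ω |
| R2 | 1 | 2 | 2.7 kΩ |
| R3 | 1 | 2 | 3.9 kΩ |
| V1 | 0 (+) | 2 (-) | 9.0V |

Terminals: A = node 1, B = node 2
Step 1 — V_th is the open-circuit voltage V_A - V_B (nothing connected across the terminals).
Nodal analysis, taking node 2 as the 0 V reference.
Source V1 fixes V_0 = 9 V.
KCL at each unknown node (sum of currents leaving = 0; resistances in Ω):
  Node 1: (V_1 - 9)/18 + (V_1 - 0)/2700 + (V_1 - 0)/3900 = 0
Collecting terms: 0.05618 × V_1 = 0.5  =>  V_1 = 8.9 V
V_th = V_1 - V_2 = 8.9 - 0 = 8.9 V
Step 2 — R_th: zero the source — replace V1 by a short circuit (node 2 merges into node 0) — and find the resistance seen between A (node 1) and B (node 0).
Reduce the network between node 1 (A) and node 0 (B) by series/parallel combination:
  Rp1 = R1 ‖ R2 ‖ R3 (parallel, all between nodes 0 and 1) = 1/(1/18 + 1/2700 + 1/3900) = 17.8 Ω
R_th = 17.8 Ω

Final answer: V_th = 8.9 V, R_th = 17.8 Ω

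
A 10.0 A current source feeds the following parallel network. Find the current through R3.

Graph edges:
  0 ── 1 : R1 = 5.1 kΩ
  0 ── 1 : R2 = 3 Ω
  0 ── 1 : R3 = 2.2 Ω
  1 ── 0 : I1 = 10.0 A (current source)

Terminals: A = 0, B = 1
All resistors sit directly between nodes 0 and 1, so they are in parallel and share one voltage V; the full source current 10 A splits among them.
1/R_par = 1/5100 + 1/3 + 1/2.2 = 0.7881 S  =>  R_par = 1.269 Ω
V = I × R_par = 10 × 1.269 = 12.69 V
I_R3 = V/R3 = 12.69/2.2 = 5.768 A

Final answer: 5.768 A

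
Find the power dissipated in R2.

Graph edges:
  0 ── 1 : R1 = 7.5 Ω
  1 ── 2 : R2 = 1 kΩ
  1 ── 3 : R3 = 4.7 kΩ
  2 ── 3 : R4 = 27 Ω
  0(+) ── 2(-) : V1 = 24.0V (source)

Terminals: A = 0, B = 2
Nodal analysis, taking node 2 as the 0 V reference.
Source V1 fixes V_0 = 24 V.
KCL at each unknown node (sum of currents leaving = 0; resistances in Ω):
  Node 1: (V_1 - 24)/7.5 + (V_1 - 0)/1000 + (V_1 - V_3)/4700 = 0
  Node 3: (V_3 - V_1)/4700 + (V_3 - 0)/27 = 0
Collecting terms (coefficients in siemens):
  0.1345·V_1 - 0.0002128·V_3 = 3.2
  0.03725·V_3 - 0.0002128·V_1 = 0
Determinant D = (0.1345)(0.03725) - (-0.0002128)(-0.0002128) = 0.005012
V_1 = [(3.2)(0.03725) - (-0.0002128)(0)]/D = 23.78 V
V_3 = [(0.1345)(0) - (3.2)(-0.0002128)]/D = 0.1359 V
I_R2 = (V_1 - V_2)/R2 = (23.78 - 0)/1000 = 0.02378 A
P_R2 = I_R2² × R2 = (0.02378)² × 1000 = 0.5657 W

Final answer: 0.5657 W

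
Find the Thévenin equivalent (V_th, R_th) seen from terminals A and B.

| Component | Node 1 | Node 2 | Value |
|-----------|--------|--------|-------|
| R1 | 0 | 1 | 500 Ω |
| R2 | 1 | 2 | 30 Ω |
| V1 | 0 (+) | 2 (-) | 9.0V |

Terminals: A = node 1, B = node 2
Step 1 — V_th is the open-circuit voltage V_A - V_B (nothing connected across the terminals).
Nodal analysis, taking node 2 as the 0 V reference.
Source V1 fixes V_0 = 9 V.
KCL at each unknown node (sum of currents leaving = 0; resistances in Ω):
  Node 1: (V_1 - 9)/500 + (V_1 - 0)/30 = 0
Collecting terms: 0.03533 × V_1 = 0.018  =>  V_1 = 0.5094 V
V_th = V_1 - V_2 = 0.5094 - 0 = 0.5094 V
Step 2 — R_th: zero the source — replace V1 by a short circuit (node 2 merges into node 0) — and find the resistance seen between A (node 1) and B (node 0).
Reduce the network between node 1 (A) and node 0 (B) by series/parallel combination:
  Rp1 = R1 ‖ R2 (parallel, both between nodes 0 and 1) = 1/(1/500 + 1/30) = 28.3 Ω
R_th = 28.3 Ω

Final answer: V_th = 0.5094 V, R_th = 28.3 Ω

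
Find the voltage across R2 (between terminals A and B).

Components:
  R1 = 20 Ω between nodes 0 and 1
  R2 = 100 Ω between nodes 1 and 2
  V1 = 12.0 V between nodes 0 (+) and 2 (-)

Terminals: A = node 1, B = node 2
R1 and R2 are in series across V1 (node 0 → node 1 → node 2), and the output A–B is taken across R2, so this is a voltage divider.
Series current: I = V1/(R1 + R2) = 12/(20 + 100) = 12/120 = 0.1 A
V_R2 = I × R2 = V1 × R2/(R1 + R2) = 12 × 100/120 = 10 V

Final answer: 10 V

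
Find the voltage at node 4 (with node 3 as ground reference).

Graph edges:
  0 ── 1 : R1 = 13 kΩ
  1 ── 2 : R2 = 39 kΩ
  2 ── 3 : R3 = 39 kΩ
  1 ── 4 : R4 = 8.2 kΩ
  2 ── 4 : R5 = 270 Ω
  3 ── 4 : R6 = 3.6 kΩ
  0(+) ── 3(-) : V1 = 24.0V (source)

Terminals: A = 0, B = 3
Nodal analysis, taking node 3 as the 0 V reference.
Source V1 fixes V_0 = 24 V.
KCL at each unknown node (sum of currents leaving = 0; resistances in Ω):
  Node 1: (V_1 - 24)/13000 + (V_1 - V_2)/39000 + (V_1 - V_4)/8200 = 0
  Node 2: (V_2 - V_1)/39000 + (V_2 - 0)/39000 + (V_2 - V_4)/270 = 0
  Node 4: (V_4 - V_1)/8200 + (V_4 - V_2)/270 + (V_4 - 0)/3600 = 0
Collecting terms (coefficients in siemens):
  0.0002245·V_1 - 0.00002564·V_2 - 0.000122·V_4 = 0.001846
  0.003755·V_2 - 0.00002564·V_1 - 0.003704·V_4 = 0
  0.004103·V_4 - 0.000122·V_1 - 0.003704·V_2 = 0
Solving these 3 simultaneous equations (Gaussian elimination) gives:
  V_1 = 10.48 V, V_2 = 3.451 V, V_4 = 3.426 V
The requested potential is V_4 = 3.426 V.

Final answer: V_4 = 3.426 V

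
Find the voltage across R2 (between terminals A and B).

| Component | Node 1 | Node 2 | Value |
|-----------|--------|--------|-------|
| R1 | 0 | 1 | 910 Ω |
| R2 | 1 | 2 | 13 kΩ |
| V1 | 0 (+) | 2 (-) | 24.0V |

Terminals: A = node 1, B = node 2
R1 and R2 are in series across V1 (node 0 → node 1 → node 2), and the output A–B is taken across R2, so this is a voltage divider.
Series current: I = V1/(R1 + R2) = 24/(910 + 13000) = 24/13910 = 0.001725 A
V_R2 = I × R2 = V1 × R2/(R1 + R2) = 24 × 13000/13910 = 22.43 V

Final answer: 22.43 V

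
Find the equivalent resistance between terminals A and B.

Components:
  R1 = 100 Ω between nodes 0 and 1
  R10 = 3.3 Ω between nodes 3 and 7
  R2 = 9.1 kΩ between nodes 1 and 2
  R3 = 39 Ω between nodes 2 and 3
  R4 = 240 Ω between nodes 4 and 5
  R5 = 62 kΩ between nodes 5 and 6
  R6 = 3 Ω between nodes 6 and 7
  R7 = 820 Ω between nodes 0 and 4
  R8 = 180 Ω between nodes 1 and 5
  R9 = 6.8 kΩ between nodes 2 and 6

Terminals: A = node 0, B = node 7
The network is not a plain series/parallel combination. Inject a 1 A test current into terminal A (node 0) and return it from terminal B (node 7); then R_eq = V_A / (1 A).
Nodal analysis, taking node 7 as the 0 V reference.
Current source I_test pushes 1 A into node 0 and draws it out of node 7.
KCL at each unknown node (sum of currents leaving = 0; resistances in Ω):
  Node 0: (V_0 - V_1)/100 + (V_0 - V_4)/820 - 1 = 0
  Node 1: (V_1 - V_0)/100 + (V_1 - V_2)/9100 + (V_1 - V_5)/180 = 0
  Node 2: (V_2 - V_1)/9100 + (V_2 - V_3)/39 + (V_2 - V_6)/6800 = 0
  Node 3: (V_3 - V_2)/39 + (V_3 - 0)/3.3 = 0
  Node 4: (V_4 - V_0)/820 + (V_4 - V_5)/240 = 0
  Node 5: (V_5 - V_1)/180 + (V_5 - V_4)/240 + (V_5 - V_6)/62000 = 0
  Node 6: (V_6 - V_2)/6800 + (V_6 - V_5)/62000 + (V_6 - 0)/3 = 0
Collecting terms (coefficients in siemens):
  0.01122·V_0 - 0.01·V_1 - 0.00122·V_4 = 1
  0.01567·V_1 - 0.01·V_0 - 0.0001099·V_2 - 0.005556·V_5 = 0
  0.0259·V_2 - 0.0001099·V_1 - 0.02564·V_3 - 0.0001471·V_6 = 0
  0.3287·V_3 - 0.02564·V_2 = 0
  0.005386·V_4 - 0.00122·V_0 - 0.004167·V_5 = 0
  0.009738·V_5 - 0.005556·V_1 - 0.004167·V_4 - 0.00001613·V_6 = 0
  0.3335·V_6 - 0.0001471·V_2 - 0.00001613·V_5 = 0
Solving these 7 simultaneous equations (Gaussian elimination) gives:
  V_0 = 8059 V, V_1 = 7968 V, V_2 = 36.64 V, V_3 = 2.859 V
  V_4 = 7984 V, V_5 = 7962 V, V_6 = 0.4012 V
R_eq = V_0 / 1 A = 8059 Ω = 8.059 kΩ

Final answer: 8.059 kΩ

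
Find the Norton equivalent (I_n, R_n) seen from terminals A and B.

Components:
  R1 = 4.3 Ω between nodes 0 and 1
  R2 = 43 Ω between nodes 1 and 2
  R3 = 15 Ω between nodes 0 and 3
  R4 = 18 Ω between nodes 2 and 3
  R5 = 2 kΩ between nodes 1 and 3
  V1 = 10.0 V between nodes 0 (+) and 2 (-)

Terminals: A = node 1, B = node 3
Find the Thévenin equivalent first; then I_n = V_th/R_th and R_n = R_th.
Step 1 — V_th is the open-circuit voltage V_A - V_B (nothing connected across the terminals).
Nodal analysis, taking node 2 as the 0 V reference.
Source V1 fixes V_0 = 10 V.
KCL at each unknown node (sum of currents leaving = 0; resistances in Ω):
  Node 1: (V_1 - 10)/4.3 + (V_1 - 0)/43 + (V_1 - V_3)/2000 = 0
  Node 3: (V_3 - 10)/15 + (V_3 - 0)/18 + (V_3 - V_1)/2000 = 0
Collecting terms (coefficients in siemens):
  0.2563·V_1 - 0.0005·V_3 = 2.326
  0.1227·V_3 - 0.0005·V_1 = 0.6667
Determinant D = (0.2563)(0.1227) - (-0.0005)(-0.0005) = 0.03146
V_1 = [(2.326)(0.1227) - (-0.0005)(0.6667)]/D = 9.084 V
V_3 = [(0.2563)(0.6667) - (2.326)(-0.0005)]/D = 5.469 V
V_th = V_1 - V_3 = 9.084 - 5.469 = 3.615 V
Step 2 — R_th: zero the source — replace V1 by a short circuit (node 2 merges into node 0) — and find the resistance seen between A (node 1) and B (node 3).
Reduce the network between node 1 (A) and node 3 (B) by series/parallel combination:
  Rp1 = R1 ‖ R2 (parallel, both between nodes 0 and 1) = 1/(1/4.3 + 1/43) = 3.909 Ω
  Rp2 = R3 ‖ R4 (parallel, both between nodes 0 and 3) = 1/(1/15 + 1/18) = 8.182 Ω
  Rs1 = Rp1 + Rp2 (series, joined only at node 0) = 3.909 + 8.182 = 12.09 Ω
  Rp3 = R5 ‖ Rs1 (parallel, both between nodes 1 and 3) = 1/(1/2000 + 1/12.09) = 12.02 Ω
R_th = 12.02 Ω
I_n = V_th/R_th = 3.615/12.02 = 0.3008 A, and R_n = R_th = 12.02 Ω

Final answer: I_n = 0.3008 A, R_n = 12.02 Ω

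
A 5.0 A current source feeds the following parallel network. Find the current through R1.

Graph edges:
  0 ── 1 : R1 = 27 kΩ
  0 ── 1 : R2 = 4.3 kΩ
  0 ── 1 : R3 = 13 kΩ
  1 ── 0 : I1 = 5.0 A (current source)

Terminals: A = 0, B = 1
All resistors sit directly between nodes 0 and 1, so they are in parallel and share one voltage V; the full source current 5 A splits among them.
1/R_par = 1/27000 + 1/4300 + 1/13000 = 0.0003465 S  =>  R_par = 2886 Ω
V = I × R_par = 5 × 2886 = 14430 V
I_R1 = V/R1 = 14430/27000 = 0.5344 A

Final answer: 0.5344 A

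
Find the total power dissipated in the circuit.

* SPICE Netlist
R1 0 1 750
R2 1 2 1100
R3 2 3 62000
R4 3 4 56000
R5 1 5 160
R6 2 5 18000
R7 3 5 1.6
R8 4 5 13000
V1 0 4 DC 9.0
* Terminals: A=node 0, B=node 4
Nodal analysis, taking node 4 as the 0 V reference.
Source V1 fixes V_0 = 9 V.
KCL at each unknown node (sum of currents leaving = 0; resistances in Ω):
  Node 1: (V_1 - 9)/750 + (V_1 - V_2)/1100 + (V_1 - V_5)/160 = 0
  Node 2: (V_2 - V_1)/1100 + (V_2 - V_3)/62000 + (V_2 - V_5)/18000 = 0
  Node 3: (V_3 - V_2)/62000 + (V_3 - 0)/56000 + (V_3 - V_5)/1.6 = 0
  Node 5: (V_5 - V_1)/160 + (V_5 - V_2)/18000 + (V_5 - V_3)/1.6 + (V_5 - 0)/13000 = 0
Collecting terms (coefficients in siemens):
  0.008492·V_1 - 0.0009091·V_2 - 0.00625·V_5 = 0.012
  0.0009808·V_2 - 0.0009091·V_1 - 0.00001613·V_3 - 0.00005556·V_5 = 0
  0.625·V_3 - 0.00001613·V_2 - 0.625·V_5 = 0
  0.6314·V_5 - 0.00625·V_1 - 0.00005556·V_2 - 0.625·V_3 = 0
Solving these 4 simultaneous equations (Gaussian elimination) gives:
  V_1 = 8.411 V, V_2 = 8.402 V, V_3 = 8.286 V, V_5 = 8.287 V
Power in each resistor, P = (ΔV)²/R:
  P_R1 = (9 - 8.411)²/750 = 0.0004626 W
  P_R2 = (8.411 - 8.402)²/1100 = 0.00000007515 W
  P_R3 = (8.402 - 8.286)²/62000 = 0.0000002151 W
  P_R4 = (8.286 - 0)²/56000 = 0.001226 W
  P_R5 = (8.411 - 8.287)²/160 = 0.00009663 W
  P_R6 = (8.402 - 8.287)²/18000 = 0.0000007379 W
  P_R7 = (8.286 - 8.287)²/1.6 = 0.00000003416 W
  P_R8 = (0 - 8.287)²/13000 = 0.005282 W
P_total = P_R1 + P_R2 + P_R3 + P_R4 + P_R5 + P_R6 + P_R7 + P_R8 = 0.007069 W

Final answer: 0.007069 W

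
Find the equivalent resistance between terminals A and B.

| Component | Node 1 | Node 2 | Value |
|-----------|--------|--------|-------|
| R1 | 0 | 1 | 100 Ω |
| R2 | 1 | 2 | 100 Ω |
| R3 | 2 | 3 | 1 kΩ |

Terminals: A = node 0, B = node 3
Reduce the network between node 0 (A) and node 3 (B) by series/parallel combination:
  Rs1 = R1 + R2 (series, joined only at node 1) = 100 + 100 = 200 Ω
  Rs2 = R3 + Rs1 (series, joined only at node 2) = 1000 + 200 = 1200 Ω
R_eq = 1.2 kΩ

Final answer: 1.2 kΩ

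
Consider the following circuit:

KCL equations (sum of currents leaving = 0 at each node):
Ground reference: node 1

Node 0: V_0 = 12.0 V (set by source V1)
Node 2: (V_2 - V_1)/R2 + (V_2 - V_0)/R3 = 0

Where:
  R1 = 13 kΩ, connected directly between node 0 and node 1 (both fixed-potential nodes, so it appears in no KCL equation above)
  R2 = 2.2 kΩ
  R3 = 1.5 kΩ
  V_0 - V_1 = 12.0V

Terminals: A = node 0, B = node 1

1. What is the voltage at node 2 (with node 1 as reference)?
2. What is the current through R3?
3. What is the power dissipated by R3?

Nodal analysis, taking node 1 as the 0 V reference.
Source V1 fixes V_0 = 12 V.
KCL at each unknown node (sum of currents leaving = 0; resistances in Ω):
  Node 2: (V_2 - 0)/2200 + (V_2 - 12)/1500 = 0
Collecting terms: 0.001121 × V_2 = 0.008  =>  V_2 = 7.135 V
Part 1:
  Read off the nodal solution: V_2 = 7.135 V
Part 2:
  I_R3 = (V_0 - V_2)/R3 = (12 - 7.135)/1500 = 0.003243 A
  Magnitude: I_R3 = 0.003243 A
Part 3:
  I_R3 = (V_0 - V_2)/R3 = (12 - 7.135)/1500 = 0.003243 A
  P_R3 = I_R3² × R3 = (0.003243)² × 1500 = 0.01578 W

Final answers:
1. V_2 = 7.135 V
2. I_R3 = 0.003243 A
3. P_R3 = 0.01578 W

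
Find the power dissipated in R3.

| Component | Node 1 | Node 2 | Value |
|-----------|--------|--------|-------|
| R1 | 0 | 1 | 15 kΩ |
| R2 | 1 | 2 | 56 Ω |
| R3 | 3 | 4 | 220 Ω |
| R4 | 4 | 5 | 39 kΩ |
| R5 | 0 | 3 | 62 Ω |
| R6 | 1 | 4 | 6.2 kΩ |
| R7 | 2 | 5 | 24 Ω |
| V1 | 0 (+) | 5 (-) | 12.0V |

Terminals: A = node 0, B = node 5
Nodal analysis, taking node 5 as the 0 V reference.
Source V1 fixes V_0 = 12 V.
KCL at each unknown node (sum of currents leaving = 0; resistances in Ω):
  Node 1: (V_1 - 12)/15000 + (V_1 - V_2)/56 + (V_1 - V_4)/6200 = 0
  Node 2: (V_2 - V_1)/56 + (V_2 - 0)/24 = 0
  Node 3: (V_3 - V_4)/220 + (V_3 - 12)/62 = 0
  Node 4: (V_4 - V_3)/220 + (V_4 - 0)/39000 + (V_4 - V_1)/6200 = 0
Collecting terms (coefficients in siemens):
  0.01809·V_1 - 0.01786·V_2 - 0.0001613·V_4 = 0.0008
  0.05952·V_2 - 0.01786·V_1 = 0
  0.02067·V_3 - 0.004545·V_4 = 0.1935
  0.004732·V_4 - 0.0001613·V_1 - 0.004545·V_3 = 0
Solving these 4 simultaneous equations (Gaussian elimination) gives:
  V_1 = 0.2074 V, V_2 = 0.06223 V, V_3 = 11.87 V, V_4 = 11.41 V
I_R3 = (V_3 - V_4)/R3 = (11.87 - 11.41)/220 = 0.002099 A
P_R3 = I_R3² × R3 = (0.002099)² × 220 = 0.0009693 W

Final answer: 0.0009693 W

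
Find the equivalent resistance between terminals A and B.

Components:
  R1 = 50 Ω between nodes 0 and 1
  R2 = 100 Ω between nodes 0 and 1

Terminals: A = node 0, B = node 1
Reduce the network between node 0 (A) and node 1 (B) by series/parallel combination:
  Rp1 = R1 ‖ R2 (parallel, both between nodes 0 and 1) = 1/(1/50 + 1/100) = 33.33 Ω
R_eq = 33.33 Ω

Final answer: 33.33 Ω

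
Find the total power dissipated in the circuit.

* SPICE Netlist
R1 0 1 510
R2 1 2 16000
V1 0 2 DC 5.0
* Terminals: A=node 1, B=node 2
Nodal analysis, taking node 2 as the 0 V reference.
Source V1 fixes V_0 = 5 V.
KCL at each unknown node (sum of currents leaving = 0; resistances in Ω):
  Node 1: (V_1 - 5)/510 + (V_1 - 0)/16000 = 0
Collecting terms: 0.002023 × V_1 = 0.009804  =>  V_1 = 4.846 V
Power in each resistor, P = (ΔV)²/R:
  P_R1 = (5 - 4.846)²/510 = 0.00004678 W
  P_R2 = (4.846 - 0)²/16000 = 0.001467 W
P_total = P_R1 + P_R2 = 0.001514 W

Final answer: 0.001514 W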